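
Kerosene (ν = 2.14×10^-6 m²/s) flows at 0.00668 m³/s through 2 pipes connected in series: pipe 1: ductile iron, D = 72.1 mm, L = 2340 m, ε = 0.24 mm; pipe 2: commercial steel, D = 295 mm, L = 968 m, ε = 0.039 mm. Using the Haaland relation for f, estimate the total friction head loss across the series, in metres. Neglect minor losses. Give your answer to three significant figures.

H ≈ 128 m

Pipe 1: V = 1.636 m/s, Re = 5.51×10^4, ε/D = 0.00333, f = 0.02892, h_1 = f(L/D)V²/2g = 128.1 m
Pipe 2: V = 0.09773 m/s, Re = 1.35×10^4, ε/D = 1.32×10^-4, f = 0.02867, h_2 = f(L/D)V²/2g = 0.04580 m
Series → Q common, losses add: H = Σh = 128.1 m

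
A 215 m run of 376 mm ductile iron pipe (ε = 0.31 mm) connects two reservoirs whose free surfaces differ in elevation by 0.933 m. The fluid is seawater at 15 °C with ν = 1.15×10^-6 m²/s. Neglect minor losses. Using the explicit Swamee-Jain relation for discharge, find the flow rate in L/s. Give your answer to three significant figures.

Swamee-Jain (Type II): Q = -0.965·√(gD⁵h_f/L)·ln[ε/(3.7D) + √(3.17ν²L/(gD³h_f))]
√(gD⁵h_f/L) = √(9.81·0.376⁵·0.933/215) = 0.01789
ε/(3.7D) = 2.23×10^-4; √(3.17ν²L/(gD³h_f)) = 4.30×10^-5
Q = -0.965·0.01789·ln(2.659×10^-4) = 0.1421 m³/s
Check: V = 1.28 m/s, Re = 4.18×10^5, f = 0.01968, h_f = 0.939 m ≈ 0.933 m ✓

Q ≈ 142 L/s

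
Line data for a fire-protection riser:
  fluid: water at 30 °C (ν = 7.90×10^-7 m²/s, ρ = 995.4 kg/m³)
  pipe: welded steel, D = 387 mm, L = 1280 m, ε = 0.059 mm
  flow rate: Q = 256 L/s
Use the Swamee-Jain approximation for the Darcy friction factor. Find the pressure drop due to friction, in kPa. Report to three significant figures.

Δp ≈ 110 kPa

V = 4Q/(πD²) = 4·0.256/(π·0.387²) = 2.176 m/s
Re = VD/ν = 2.176·0.387/7.90×10^-7 = 1.07×10^6 → turbulent
ε/D = 0.059/387 = 1.52×10^-4
Swamee-Jain: f = 0.01416
h_f = f(L/D)V²/(2g) = 0.01416·(1280/0.387)·2.176²/(2·9.81) = 11.30 m
Δp = ρg·h_f = 995.4·9.81·11.30 = 110.4 kPa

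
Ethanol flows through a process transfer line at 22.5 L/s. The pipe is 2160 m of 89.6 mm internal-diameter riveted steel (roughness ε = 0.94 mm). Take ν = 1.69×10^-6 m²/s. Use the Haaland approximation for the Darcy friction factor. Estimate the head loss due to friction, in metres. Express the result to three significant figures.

V = 4Q/(πD²) = 4·0.0225/(π·0.0896²) = 3.568 m/s
Re = VD/ν = 3.568·0.0896/1.69×10^-6 = 1.89×10^5 → turbulent
ε/D = 0.94/89.6 = 0.0105
Haaland: f = 0.03889
h_f = f(L/D)V²/(2g) = 0.03889·(2160/0.0896)·3.568²/(2·9.81) = 608.5 m

h_f ≈ 608 m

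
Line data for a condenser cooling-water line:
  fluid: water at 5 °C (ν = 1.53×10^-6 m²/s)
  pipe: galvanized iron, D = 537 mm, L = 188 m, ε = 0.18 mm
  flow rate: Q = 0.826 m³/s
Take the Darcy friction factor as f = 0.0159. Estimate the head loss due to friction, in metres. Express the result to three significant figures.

h_f ≈ 3.77 m

V = 4Q/(πD²) = 4·0.826/(π·0.537²) = 3.647 m/s
h_f = f(L/D)V²/(2g) = 0.01590·(188/0.537)·3.647²/(2·9.81) = 3.774 m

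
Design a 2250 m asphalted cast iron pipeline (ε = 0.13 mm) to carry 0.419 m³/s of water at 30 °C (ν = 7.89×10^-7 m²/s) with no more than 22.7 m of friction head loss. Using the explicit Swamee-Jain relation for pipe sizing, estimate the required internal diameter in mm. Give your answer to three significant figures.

D ≈ 474 mm

Swamee-Jain (Type III): D = 0.66·[ε^1.25·(LQ²/(gh_f))^4.75 + ν·Q^9.4·(L/(gh_f))^5.2]^0.04
LQ²/(gh_f) = 1.774; L/(gh_f) = 10.10
Term 1 = ε^1.25·(…)^4.75 = 2.11×10^-4; Term 2 = ν·Q^9.4·(…)^5.2 = 3.71×10^-5
D = 0.66·(2.11×10^-4 + 3.71×10^-5)^0.04 = 0.4735 m = 474 mm
Check: V = 2.38 m/s, Re = 1.43×10^6, f = 0.01530, h_f = 21.0 m ≈ 22.7 m ✓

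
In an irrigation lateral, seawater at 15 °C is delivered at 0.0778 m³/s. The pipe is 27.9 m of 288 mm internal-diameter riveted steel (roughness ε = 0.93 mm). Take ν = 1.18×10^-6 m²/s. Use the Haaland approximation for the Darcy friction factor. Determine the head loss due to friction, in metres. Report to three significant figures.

V = 4Q/(πD²) = 4·0.0778/(π·0.288²) = 1.194 m/s
Re = VD/ν = 1.194·0.288/1.18×10^-6 = 2.91×10^5 → turbulent
ε/D = 0.93/288 = 0.00323
Haaland: f = 0.02716
h_f = f(L/D)V²/(2g) = 0.02716·(27.9/0.288)·1.194²/(2·9.81) = 0.1913 m

h_f ≈ 0.191 m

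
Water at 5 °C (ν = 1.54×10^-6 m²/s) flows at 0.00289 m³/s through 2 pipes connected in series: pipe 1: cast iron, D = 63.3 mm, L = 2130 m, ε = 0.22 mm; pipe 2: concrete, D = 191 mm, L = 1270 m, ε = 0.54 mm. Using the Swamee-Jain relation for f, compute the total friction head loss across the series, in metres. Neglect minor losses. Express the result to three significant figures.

Pipe 1: V = 0.9183 m/s, Re = 3.77×10^4, ε/D = 0.00348, f = 0.03053, h_1 = f(L/D)V²/2g = 44.16 m
Pipe 2: V = 0.1009 m/s, Re = 1.25×10^4, ε/D = 0.00283, f = 0.03400, h_2 = f(L/D)V²/2g = 0.1172 m
Series → Q common, losses add: H = Σh = 44.28 m

H ≈ 44.3 m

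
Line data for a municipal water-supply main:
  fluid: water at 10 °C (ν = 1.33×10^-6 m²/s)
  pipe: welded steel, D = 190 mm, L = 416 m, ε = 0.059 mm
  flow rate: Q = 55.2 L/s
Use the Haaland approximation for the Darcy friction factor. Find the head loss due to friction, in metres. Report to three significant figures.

h_f ≈ 7.19 m

V = 4Q/(πD²) = 4·0.0552/(π·0.190²) = 1.947 m/s
Re = VD/ν = 1.947·0.190/1.33×10^-6 = 2.78×10^5 → turbulent
ε/D = 0.059/190 = 3.11×10^-4
Haaland: f = 0.01699
h_f = f(L/D)V²/(2g) = 0.01699·(416/0.190)·1.947²/(2·9.81) = 7.187 m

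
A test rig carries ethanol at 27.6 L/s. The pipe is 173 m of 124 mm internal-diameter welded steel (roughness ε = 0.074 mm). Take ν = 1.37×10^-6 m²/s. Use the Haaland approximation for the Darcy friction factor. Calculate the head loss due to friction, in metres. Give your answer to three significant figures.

V = 4Q/(πD²) = 4·0.0276/(π·0.124²) = 2.285 m/s
Re = VD/ν = 2.285·0.124/1.37×10^-6 = 2.07×10^5 → turbulent
ε/D = 0.074/124 = 5.97×10^-4
Haaland: f = 0.01908
h_f = f(L/D)V²/(2g) = 0.01908·(173/0.124)·2.285²/(2·9.81) = 7.087 m

h_f ≈ 7.09 m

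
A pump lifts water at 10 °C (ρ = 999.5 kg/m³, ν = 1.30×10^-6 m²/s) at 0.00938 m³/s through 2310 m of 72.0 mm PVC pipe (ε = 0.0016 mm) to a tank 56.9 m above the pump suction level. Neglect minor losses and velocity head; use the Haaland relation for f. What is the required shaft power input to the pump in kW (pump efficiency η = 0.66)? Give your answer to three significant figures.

P_shaft ≈ 28.6 kW

V = 4Q/(πD²) = 2.304 m/s; Re = 1.28×10^5; ε/D = 2.22×10^-5; f = 0.01705
h_f = f(L/D)V²/2g = 148.0 m
Total head H = z + h_f = 56.9 + 148.0 = 204.9 m
P_hyd = ρgQH = 999.5·9.81·0.00938·204.9 = 18.85 kW
P_shaft = P_hyd/η = 18.85/0.66 = 28.55 kW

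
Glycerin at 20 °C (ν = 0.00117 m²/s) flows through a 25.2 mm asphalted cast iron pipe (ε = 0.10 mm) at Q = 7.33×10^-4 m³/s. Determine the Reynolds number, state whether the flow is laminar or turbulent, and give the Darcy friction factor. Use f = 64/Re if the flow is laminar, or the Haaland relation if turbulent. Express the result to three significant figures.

Re ≈ 31.7; laminar; f = 64/Re ≈ 2.02

V = 4Q/(πD²) = 1.470 m/s
Re = VD/ν = 1.470·0.0252/0.00117 = 31.7
Re < 2300 → laminar → f = 64/Re = 2.022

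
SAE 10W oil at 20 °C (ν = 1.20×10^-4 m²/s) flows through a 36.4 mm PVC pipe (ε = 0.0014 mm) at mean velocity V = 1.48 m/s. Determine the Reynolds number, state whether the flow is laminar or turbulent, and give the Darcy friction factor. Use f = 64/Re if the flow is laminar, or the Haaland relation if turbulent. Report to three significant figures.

Re = VD/ν = 1.480·0.0364/1.20×10^-4 = 449
Re < 2300 → laminar → f = 64/Re = 0.1426

Re ≈ 449; laminar; f = 64/Re ≈ 0.143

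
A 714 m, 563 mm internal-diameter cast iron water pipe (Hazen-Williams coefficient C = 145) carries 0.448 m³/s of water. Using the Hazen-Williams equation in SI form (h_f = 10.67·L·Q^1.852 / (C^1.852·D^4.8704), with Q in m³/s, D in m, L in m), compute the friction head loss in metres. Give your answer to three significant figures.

h_f = 10.67·714·0.448^1.852 / (145^1.852·0.563^4.8704) = 2.807 m

h_f ≈ 2.81 m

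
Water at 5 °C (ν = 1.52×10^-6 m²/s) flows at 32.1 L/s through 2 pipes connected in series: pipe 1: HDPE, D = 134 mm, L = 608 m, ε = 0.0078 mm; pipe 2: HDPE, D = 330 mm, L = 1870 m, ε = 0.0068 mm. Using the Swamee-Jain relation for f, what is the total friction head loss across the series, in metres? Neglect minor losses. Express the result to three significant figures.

H ≈ 20.0 m

Pipe 1: V = 2.276 m/s, Re = 2.01×10^5, ε/D = 5.82×10^-5, f = 0.01604, h_1 = f(L/D)V²/2g = 19.22 m
Pipe 2: V = 0.3753 m/s, Re = 8.15×10^4, ε/D = 2.06×10^-5, f = 0.01876, h_2 = f(L/D)V²/2g = 0.7634 m
Series → Q common, losses add: H = Σh = 19.98 m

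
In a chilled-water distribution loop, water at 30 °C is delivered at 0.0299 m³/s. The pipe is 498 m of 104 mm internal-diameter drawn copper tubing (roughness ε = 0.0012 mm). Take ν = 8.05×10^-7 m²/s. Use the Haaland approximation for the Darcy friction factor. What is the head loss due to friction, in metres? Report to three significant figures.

h_f ≈ 40.5 m

V = 4Q/(πD²) = 4·0.0299/(π·0.104²) = 3.520 m/s
Re = VD/ν = 3.520·0.104/8.05×10^-7 = 4.55×10^5 → turbulent
ε/D = 0.0012/104 = 1.15×10^-5
Haaland: f = 0.01341
h_f = f(L/D)V²/(2g) = 0.01341·(498/0.104)·3.520²/(2·9.81) = 40.55 m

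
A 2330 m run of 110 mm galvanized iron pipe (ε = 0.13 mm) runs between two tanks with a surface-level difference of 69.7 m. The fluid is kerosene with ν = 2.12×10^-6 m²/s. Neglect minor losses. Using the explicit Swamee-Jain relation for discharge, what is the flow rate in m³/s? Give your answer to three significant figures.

Q ≈ 0.0159 m³/s

Swamee-Jain (Type II): Q = -0.965·√(gD⁵h_f/L)·ln[ε/(3.7D) + √(3.17ν²L/(gD³h_f))]
√(gD⁵h_f/L) = √(9.81·0.110⁵·69.7/2330) = 0.002174
ε/(3.7D) = 3.19×10^-4; √(3.17ν²L/(gD³h_f)) = 1.91×10^-4
Q = -0.965·0.002174·ln(5.104×10^-4) = 0.01590 m³/s
Check: V = 1.67 m/s, Re = 8.68×10^4, f = 0.02325, h_f = 70.3 m ≈ 69.7 m ✓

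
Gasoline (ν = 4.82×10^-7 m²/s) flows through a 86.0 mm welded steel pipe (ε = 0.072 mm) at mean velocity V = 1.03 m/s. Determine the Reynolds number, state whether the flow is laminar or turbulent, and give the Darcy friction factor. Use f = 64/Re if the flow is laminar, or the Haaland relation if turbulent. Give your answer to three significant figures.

Re ≈ 1.84×10^5; turbulent; f ≈ 0.0203

Re = VD/ν = 1.030·0.0860/4.82×10^-7 = 1.84×10^5
Re > 4000 → turbulent; ε/D = 8.37×10^-4
Haaland: f = 0.02035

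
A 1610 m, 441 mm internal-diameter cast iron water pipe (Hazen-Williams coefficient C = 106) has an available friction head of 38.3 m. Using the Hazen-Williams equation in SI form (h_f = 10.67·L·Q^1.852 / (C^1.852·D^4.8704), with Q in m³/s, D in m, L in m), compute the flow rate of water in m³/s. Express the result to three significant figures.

Q ≈ 0.455 m³/s

Rearranging: Q = [h_f·C^1.852·D^4.8704 / (10.67·L)]^(1/1.852)
Q = [38.3·106^1.852·0.441^4.8704 / (10.67·1610)]^0.540 = 0.4554 m³/s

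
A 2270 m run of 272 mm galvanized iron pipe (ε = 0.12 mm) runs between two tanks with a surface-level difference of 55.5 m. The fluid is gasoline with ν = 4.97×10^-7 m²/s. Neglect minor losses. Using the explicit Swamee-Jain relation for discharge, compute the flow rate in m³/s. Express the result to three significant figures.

Q ≈ 0.163 m³/s

Swamee-Jain (Type II): Q = -0.965·√(gD⁵h_f/L)·ln[ε/(3.7D) + √(3.17ν²L/(gD³h_f))]
√(gD⁵h_f/L) = √(9.81·0.272⁵·55.5/2270) = 0.01890
ε/(3.7D) = 1.19×10^-4; √(3.17ν²L/(gD³h_f)) = 1.27×10^-5
Q = -0.965·0.01890·ln(1.320×10^-4) = 0.1629 m³/s
Check: V = 2.80 m/s, Re = 1.53×10^6, f = 0.01669, h_f = 55.8 m ≈ 55.5 m ✓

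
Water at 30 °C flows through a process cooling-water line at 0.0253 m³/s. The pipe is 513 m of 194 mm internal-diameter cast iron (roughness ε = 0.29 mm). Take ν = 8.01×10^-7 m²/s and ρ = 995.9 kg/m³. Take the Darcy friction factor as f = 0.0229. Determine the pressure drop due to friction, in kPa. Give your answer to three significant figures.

V = 4Q/(πD²) = 4·0.0253/(π·0.194²) = 0.8559 m/s
h_f = f(L/D)V²/(2g) = 0.02290·(513/0.194)·0.8559²/(2·9.81) = 2.261 m
Δp = ρg·h_f = 995.9·9.81·2.261 = 22.09 kPa

Δp ≈ 22.1 kPa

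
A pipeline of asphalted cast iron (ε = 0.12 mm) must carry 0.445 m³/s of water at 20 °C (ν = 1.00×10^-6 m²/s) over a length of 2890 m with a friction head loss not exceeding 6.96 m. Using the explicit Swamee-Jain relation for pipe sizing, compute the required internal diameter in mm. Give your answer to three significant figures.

D ≈ 639 mm

Swamee-Jain (Type III): D = 0.66·[ε^1.25·(LQ²/(gh_f))^4.75 + ν·Q^9.4·(L/(gh_f))^5.2]^0.04
LQ²/(gh_f) = 8.382; L/(gh_f) = 42.33
Term 1 = ε^1.25·(…)^4.75 = 0.305; Term 2 = ν·Q^9.4·(…)^5.2 = 0.142
D = 0.66·(0.305 + 0.142)^0.04 = 0.6391 m = 639 mm
Check: V = 1.39 m/s, Re = 8.87×10^5, f = 0.01474, h_f = 6.54 m ≈ 6.96 m ✓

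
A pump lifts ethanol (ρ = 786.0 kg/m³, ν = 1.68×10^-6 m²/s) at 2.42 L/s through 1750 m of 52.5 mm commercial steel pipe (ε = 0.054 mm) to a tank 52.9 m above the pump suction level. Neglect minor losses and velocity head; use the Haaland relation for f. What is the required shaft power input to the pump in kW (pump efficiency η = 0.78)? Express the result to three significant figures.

V = 4Q/(πD²) = 1.118 m/s; Re = 3.49×10^4; ε/D = 0.00103; f = 0.02508
h_f = f(L/D)V²/2g = 53.25 m
Total head H = z + h_f = 52.9 + 53.25 = 106.2 m
P_hyd = ρgQH = 786.0·9.81·0.00242·106.2 = 1.981 kW
P_shaft = P_hyd/η = 1.981/0.78 = 2.539 kW

P_shaft ≈ 2.54 kW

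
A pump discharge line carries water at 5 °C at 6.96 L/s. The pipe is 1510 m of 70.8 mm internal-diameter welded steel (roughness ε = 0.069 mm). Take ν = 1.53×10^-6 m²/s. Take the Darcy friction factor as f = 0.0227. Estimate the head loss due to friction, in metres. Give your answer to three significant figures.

V = 4Q/(πD²) = 4·0.00696/(π·0.0708²) = 1.768 m/s
h_f = f(L/D)V²/(2g) = 0.02270·(1510/0.0708)·1.768²/(2·9.81) = 77.12 m

h_f ≈ 77.1 m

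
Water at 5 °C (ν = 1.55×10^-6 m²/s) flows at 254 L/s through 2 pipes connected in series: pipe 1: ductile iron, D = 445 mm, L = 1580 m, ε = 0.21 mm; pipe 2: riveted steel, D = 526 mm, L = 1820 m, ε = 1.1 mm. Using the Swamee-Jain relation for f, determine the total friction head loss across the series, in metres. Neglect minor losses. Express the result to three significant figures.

Pipe 1: V = 1.633 m/s, Re = 4.69×10^5, ε/D = 4.72×10^-4, f = 0.01766, h_1 = f(L/D)V²/2g = 8.523 m
Pipe 2: V = 1.169 m/s, Re = 3.97×10^5, ε/D = 0.00209, f = 0.02427, h_2 = f(L/D)V²/2g = 5.849 m
Series → Q common, losses add: H = Σh = 14.37 m

H ≈ 14.4 m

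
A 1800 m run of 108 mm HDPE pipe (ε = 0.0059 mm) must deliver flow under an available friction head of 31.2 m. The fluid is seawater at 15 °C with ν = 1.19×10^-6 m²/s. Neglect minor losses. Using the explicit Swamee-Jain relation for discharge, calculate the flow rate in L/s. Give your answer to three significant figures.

Swamee-Jain (Type II): Q = -0.965·√(gD⁵h_f/L)·ln[ε/(3.7D) + √(3.17ν²L/(gD³h_f))]
√(gD⁵h_f/L) = √(9.81·0.108⁵·31.2/1800) = 0.001581
ε/(3.7D) = 1.48×10^-5; √(3.17ν²L/(gD³h_f)) = 1.45×10^-4
Q = -0.965·0.001581·ln(1.595×10^-4) = 0.01334 m³/s
Check: V = 1.46 m/s, Re = 1.32×10^5, f = 0.01725, h_f = 31.1 m ≈ 31.2 m ✓

Q ≈ 13.3 L/s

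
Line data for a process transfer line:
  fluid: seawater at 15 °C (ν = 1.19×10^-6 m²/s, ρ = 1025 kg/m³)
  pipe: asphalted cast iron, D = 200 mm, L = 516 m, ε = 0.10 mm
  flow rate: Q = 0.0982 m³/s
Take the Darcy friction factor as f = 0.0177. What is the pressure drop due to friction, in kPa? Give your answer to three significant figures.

V = 4Q/(πD²) = 4·0.0982/(π·0.200²) = 3.126 m/s
h_f = f(L/D)V²/(2g) = 0.01770·(516/0.200)·3.126²/(2·9.81) = 22.74 m
Δp = ρg·h_f = 1025·9.81·22.74 = 228.7 kPa

Δp ≈ 229 kPa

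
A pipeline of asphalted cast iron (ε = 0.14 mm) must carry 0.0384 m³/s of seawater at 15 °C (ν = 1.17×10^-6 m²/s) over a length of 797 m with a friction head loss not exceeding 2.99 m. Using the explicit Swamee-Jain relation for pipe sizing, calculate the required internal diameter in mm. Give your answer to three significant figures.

Swamee-Jain (Type III): D = 0.66·[ε^1.25·(LQ²/(gh_f))^4.75 + ν·Q^9.4·(L/(gh_f))^5.2]^0.04
LQ²/(gh_f) = 0.04007; L/(gh_f) = 27.17
Term 1 = ε^1.25·(…)^4.75 = 3.51×10^-12; Term 2 = ν·Q^9.4·(…)^5.2 = 1.65×10^-12
D = 0.66·(3.51×10^-12 + 1.65×10^-12)^0.04 = 0.2334 m = 233 mm
Check: V = 0.898 m/s, Re = 1.79×10^5, f = 0.01962, h_f = 2.75 m ≈ 2.99 m ✓

D ≈ 233 mm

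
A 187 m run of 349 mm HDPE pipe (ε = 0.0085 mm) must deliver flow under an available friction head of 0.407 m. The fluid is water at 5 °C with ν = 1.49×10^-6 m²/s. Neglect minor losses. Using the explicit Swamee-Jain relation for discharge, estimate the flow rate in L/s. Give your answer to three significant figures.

Q ≈ 94.0 L/s

Swamee-Jain (Type II): Q = -0.965·√(gD⁵h_f/L)·ln[ε/(3.7D) + √(3.17ν²L/(gD³h_f))]
√(gD⁵h_f/L) = √(9.81·0.349⁵·0.407/187) = 0.01051
ε/(3.7D) = 6.58×10^-6; √(3.17ν²L/(gD³h_f)) = 8.81×10^-5
Q = -0.965·0.01051·ln(9.464×10^-5) = 0.09401 m³/s
Check: V = 0.983 m/s, Re = 2.30×10^5, f = 0.01536, h_f = 0.405 m ≈ 0.407 m ✓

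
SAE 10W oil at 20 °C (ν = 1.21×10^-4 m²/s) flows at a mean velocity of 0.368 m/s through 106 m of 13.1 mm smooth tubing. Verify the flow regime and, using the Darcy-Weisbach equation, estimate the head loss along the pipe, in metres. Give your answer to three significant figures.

h_f ≈ 89.7 m

Re = VD/ν = 0.368·0.01310/1.21×10^-4 = 39.8 → laminar (Re < 2300)
f = 64/Re = 1.606
h_f = f(L/D)V²/(2g) = 1.606·(106/0.01310)·0.368²/(2·9.81) = 89.72 m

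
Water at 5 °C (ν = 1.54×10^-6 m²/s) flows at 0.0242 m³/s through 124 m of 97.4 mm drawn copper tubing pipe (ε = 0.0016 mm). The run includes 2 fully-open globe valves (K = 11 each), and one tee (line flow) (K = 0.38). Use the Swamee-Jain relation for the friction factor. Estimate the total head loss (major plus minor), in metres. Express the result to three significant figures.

H_L ≈ 22.7 m

V = 4Q/(πD²) = 3.248 m/s; V²/2g = 0.5377 m
Re = 2.05×10^5, ε/D = 1.64×10^-5 → f = 0.01560 (Swamee-Jain)
Major: h_f = f(L/D)·V²/2g = 0.01560·1273·0.5377 = 10.68 m
Minor: ΣK = 22.4; h_m = ΣK·V²/2g = 12.03 m
Total H_L = 10.68 + 12.03 = 22.71 m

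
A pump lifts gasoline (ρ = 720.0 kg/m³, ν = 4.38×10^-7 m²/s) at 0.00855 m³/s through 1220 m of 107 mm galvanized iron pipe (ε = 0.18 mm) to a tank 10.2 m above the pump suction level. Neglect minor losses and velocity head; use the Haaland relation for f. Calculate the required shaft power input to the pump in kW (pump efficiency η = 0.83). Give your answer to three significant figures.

P_shaft ≈ 1.63 kW

V = 4Q/(πD²) = 0.9508 m/s; Re = 2.32×10^5; ε/D = 0.00168; f = 0.02319
h_f = f(L/D)V²/2g = 12.18 m
Total head H = z + h_f = 10.2 + 12.18 = 22.38 m
P_hyd = ρgQH = 720.0·9.81·0.00855·22.38 = 1.352 kW
P_shaft = P_hyd/η = 1.352/0.83 = 1.629 kW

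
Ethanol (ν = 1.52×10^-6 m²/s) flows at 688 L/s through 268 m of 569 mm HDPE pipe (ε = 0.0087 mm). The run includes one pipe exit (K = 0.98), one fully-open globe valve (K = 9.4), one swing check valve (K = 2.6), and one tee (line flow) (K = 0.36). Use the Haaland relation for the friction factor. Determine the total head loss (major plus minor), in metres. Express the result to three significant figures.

V = 4Q/(πD²) = 2.706 m/s; V²/2g = 0.3731 m
Re = 1.01×10^6, ε/D = 1.53×10^-5 → f = 0.01185 (Haaland)
Major: h_f = f(L/D)·V²/2g = 0.01185·471.0·0.3731 = 2.082 m
Minor: ΣK = 13.3; h_m = ΣK·V²/2g = 4.977 m
Total H_L = 2.082 + 4.977 = 7.059 m

H_L ≈ 7.06 m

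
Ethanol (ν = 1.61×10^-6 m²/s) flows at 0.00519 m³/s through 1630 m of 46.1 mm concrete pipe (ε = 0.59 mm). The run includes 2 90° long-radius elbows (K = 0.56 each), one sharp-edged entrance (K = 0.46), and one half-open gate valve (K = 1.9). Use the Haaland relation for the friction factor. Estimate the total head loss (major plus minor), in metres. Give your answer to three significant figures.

H_L ≈ 732 m

V = 4Q/(πD²) = 3.109 m/s; V²/2g = 0.4928 m
Re = 8.90×10^4, ε/D = 0.0128 → f = 0.04190 (Haaland)
Major: h_f = f(L/D)·V²/2g = 0.04190·35358·0.4928 = 730.1 m
Minor: ΣK = 3.48; h_m = ΣK·V²/2g = 1.715 m
Total H_L = 730.1 + 1.715 = 731.8 m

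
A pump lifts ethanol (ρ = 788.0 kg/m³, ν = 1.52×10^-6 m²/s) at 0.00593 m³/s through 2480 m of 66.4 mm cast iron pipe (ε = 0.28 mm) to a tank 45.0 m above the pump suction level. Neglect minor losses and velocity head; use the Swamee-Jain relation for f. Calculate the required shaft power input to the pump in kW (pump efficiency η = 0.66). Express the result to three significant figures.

V = 4Q/(πD²) = 1.712 m/s; Re = 7.48×10^4; ε/D = 0.00422; f = 0.03053
h_f = f(L/D)V²/2g = 170.4 m
Total head H = z + h_f = 45.0 + 170.4 = 215.4 m
P_hyd = ρgQH = 788.0·9.81·0.00593·215.4 = 9.876 kW
P_shaft = P_hyd/η = 9.876/0.66 = 14.96 kW

P_shaft ≈ 15.0 kW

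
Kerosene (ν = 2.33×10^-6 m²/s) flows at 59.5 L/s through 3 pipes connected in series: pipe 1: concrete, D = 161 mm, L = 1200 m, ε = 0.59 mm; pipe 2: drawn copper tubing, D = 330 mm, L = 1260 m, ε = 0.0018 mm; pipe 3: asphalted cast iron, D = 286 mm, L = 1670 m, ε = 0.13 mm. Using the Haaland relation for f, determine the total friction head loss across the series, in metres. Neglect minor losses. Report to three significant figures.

Pipe 1: V = 2.923 m/s, Re = 2.02×10^5, ε/D = 0.00366, f = 0.02828, h_1 = f(L/D)V²/2g = 91.76 m
Pipe 2: V = 0.6957 m/s, Re = 9.85×10^4, ε/D = 5.45×10^-6, f = 0.01790, h_2 = f(L/D)V²/2g = 1.686 m
Pipe 3: V = 0.9262 m/s, Re = 1.14×10^5, ε/D = 4.55×10^-4, f = 0.01955, h_3 = f(L/D)V²/2g = 4.991 m
Series → Q common, losses add: H = Σh = 98.44 m

H ≈ 98.4 m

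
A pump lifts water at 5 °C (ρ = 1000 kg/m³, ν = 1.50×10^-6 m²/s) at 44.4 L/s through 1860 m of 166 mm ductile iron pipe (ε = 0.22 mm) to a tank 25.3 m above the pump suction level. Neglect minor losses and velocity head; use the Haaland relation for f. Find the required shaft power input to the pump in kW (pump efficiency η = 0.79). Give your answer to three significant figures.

V = 4Q/(πD²) = 2.052 m/s; Re = 2.27×10^5; ε/D = 0.00133; f = 0.02201
h_f = f(L/D)V²/2g = 52.90 m
Total head H = z + h_f = 25.3 + 52.90 = 78.20 m
P_hyd = ρgQH = 1000·9.81·0.0444·78.20 = 34.06 kW
P_shaft = P_hyd/η = 34.06/0.79 = 43.12 kW

P_shaft ≈ 43.1 kW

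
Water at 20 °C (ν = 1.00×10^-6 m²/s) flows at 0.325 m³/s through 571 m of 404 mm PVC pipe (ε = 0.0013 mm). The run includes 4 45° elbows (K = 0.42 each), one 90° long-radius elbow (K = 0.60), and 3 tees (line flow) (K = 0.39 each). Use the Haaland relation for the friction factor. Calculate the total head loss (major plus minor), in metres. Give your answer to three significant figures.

H_L ≈ 6.50 m

V = 4Q/(πD²) = 2.535 m/s; V²/2g = 0.3276 m
Re = 1.02×10^6, ε/D = 3.22×10^-6 → f = 0.01159 (Haaland)
Major: h_f = f(L/D)·V²/2g = 0.01159·1413·0.3276 = 5.368 m
Minor: ΣK = 3.45; h_m = ΣK·V²/2g = 1.130 m
Total H_L = 5.368 + 1.130 = 6.499 m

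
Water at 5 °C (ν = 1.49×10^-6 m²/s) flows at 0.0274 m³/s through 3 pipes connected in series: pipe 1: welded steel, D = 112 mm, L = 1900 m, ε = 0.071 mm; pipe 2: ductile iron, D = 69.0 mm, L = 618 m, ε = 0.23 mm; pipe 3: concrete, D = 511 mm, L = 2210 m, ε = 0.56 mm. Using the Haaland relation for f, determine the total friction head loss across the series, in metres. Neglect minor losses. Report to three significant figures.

H ≈ 799 m

Pipe 1: V = 2.781 m/s, Re = 2.09×10^5, ε/D = 6.34×10^-4, f = 0.01925, h_1 = f(L/D)V²/2g = 128.7 m
Pipe 2: V = 7.328 m/s, Re = 3.39×10^5, ε/D = 0.00333, f = 0.02734, h_2 = f(L/D)V²/2g = 670.3 m
Pipe 3: V = 0.1336 m/s, Re = 4.58×10^4, ε/D = 0.00110, f = 0.02427, h_3 = f(L/D)V²/2g = 0.09551 m
Series → Q common, losses add: H = Σh = 799.1 m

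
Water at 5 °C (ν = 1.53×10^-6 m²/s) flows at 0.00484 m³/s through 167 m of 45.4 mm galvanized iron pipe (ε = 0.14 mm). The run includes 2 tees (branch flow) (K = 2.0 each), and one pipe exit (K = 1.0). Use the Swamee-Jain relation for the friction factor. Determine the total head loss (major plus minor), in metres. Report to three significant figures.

V = 4Q/(πD²) = 2.990 m/s; V²/2g = 0.4556 m
Re = 8.87×10^4, ε/D = 0.00308 → f = 0.02806 (Swamee-Jain)
Major: h_f = f(L/D)·V²/2g = 0.02806·3678·0.4556 = 47.03 m
Minor: ΣK = 5.00; h_m = ΣK·V²/2g = 2.278 m
Total H_L = 47.03 + 2.278 = 49.31 m

H_L ≈ 49.3 m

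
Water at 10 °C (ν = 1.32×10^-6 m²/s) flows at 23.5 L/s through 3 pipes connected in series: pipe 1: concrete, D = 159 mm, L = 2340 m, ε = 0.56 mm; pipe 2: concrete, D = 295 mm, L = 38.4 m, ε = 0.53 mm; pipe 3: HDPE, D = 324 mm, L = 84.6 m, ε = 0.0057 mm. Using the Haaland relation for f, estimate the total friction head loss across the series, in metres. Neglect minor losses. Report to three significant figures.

H ≈ 29.7 m

Pipe 1: V = 1.184 m/s, Re = 1.43×10^5, ε/D = 0.00352, f = 0.02819, h_1 = f(L/D)V²/2g = 29.62 m
Pipe 2: V = 0.3438 m/s, Re = 7.68×10^4, ε/D = 0.00180, f = 0.02486, h_2 = f(L/D)V²/2g = 0.01950 m
Pipe 3: V = 0.2850 m/s, Re = 7.00×10^4, ε/D = 1.76×10^-5, f = 0.01928, h_3 = f(L/D)V²/2g = 0.02085 m
Series → Q common, losses add: H = Σh = 29.66 m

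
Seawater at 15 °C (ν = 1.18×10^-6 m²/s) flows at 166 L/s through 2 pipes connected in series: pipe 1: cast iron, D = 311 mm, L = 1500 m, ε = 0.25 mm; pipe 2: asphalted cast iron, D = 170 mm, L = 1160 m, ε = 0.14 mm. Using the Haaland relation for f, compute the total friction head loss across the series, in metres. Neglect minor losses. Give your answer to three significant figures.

Pipe 1: V = 2.185 m/s, Re = 5.76×10^5, ε/D = 8.04×10^-4, f = 0.01920, h_1 = f(L/D)V²/2g = 22.54 m
Pipe 2: V = 7.313 m/s, Re = 1.05×10^6, ε/D = 8.24×10^-4, f = 0.01907, h_2 = f(L/D)V²/2g = 354.7 m
Series → Q common, losses add: H = Σh = 377.2 m

H ≈ 377 m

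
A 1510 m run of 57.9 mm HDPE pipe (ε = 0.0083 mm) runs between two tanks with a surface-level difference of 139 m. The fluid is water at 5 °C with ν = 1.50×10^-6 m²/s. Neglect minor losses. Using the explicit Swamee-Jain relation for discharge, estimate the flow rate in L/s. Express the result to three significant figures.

Swamee-Jain (Type II): Q = -0.965·√(gD⁵h_f/L)·ln[ε/(3.7D) + √(3.17ν²L/(gD³h_f))]
√(gD⁵h_f/L) = √(9.81·0.0579⁵·139/1510) = 7.666×10^-4
ε/(3.7D) = 3.87×10^-5; √(3.17ν²L/(gD³h_f)) = 2.02×10^-4
Q = -0.965·7.666×10^-4·ln(2.405×10^-4) = 0.006164 m³/s
Check: V = 2.34 m/s, Re = 9.04×10^4, f = 0.01903, h_f = 139 m ≈ 139 m ✓

Q ≈ 6.16 L/s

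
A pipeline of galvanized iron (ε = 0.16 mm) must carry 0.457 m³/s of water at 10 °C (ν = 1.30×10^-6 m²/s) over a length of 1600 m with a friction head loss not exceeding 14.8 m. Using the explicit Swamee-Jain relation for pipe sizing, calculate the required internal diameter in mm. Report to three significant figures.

D ≈ 504 mm

Swamee-Jain (Type III): D = 0.66·[ε^1.25·(LQ²/(gh_f))^4.75 + ν·Q^9.4·(L/(gh_f))^5.2]^0.04
LQ²/(gh_f) = 2.302; L/(gh_f) = 11.02
Term 1 = ε^1.25·(…)^4.75 = 9.44×10^-4; Term 2 = ν·Q^9.4·(…)^5.2 = 2.17×10^-4
D = 0.66·(9.44×10^-4 + 2.17×10^-4)^0.04 = 0.5037 m = 504 mm
Check: V = 2.29 m/s, Re = 8.89×10^5, f = 0.01599, h_f = 13.6 m ≈ 14.8 m ✓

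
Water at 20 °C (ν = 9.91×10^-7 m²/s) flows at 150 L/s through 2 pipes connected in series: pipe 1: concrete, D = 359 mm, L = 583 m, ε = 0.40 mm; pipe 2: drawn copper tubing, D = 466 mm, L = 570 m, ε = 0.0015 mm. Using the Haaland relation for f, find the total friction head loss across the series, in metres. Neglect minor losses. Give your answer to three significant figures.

Pipe 1: V = 1.482 m/s, Re = 5.37×10^5, ε/D = 0.00111, f = 0.02066, h_1 = f(L/D)V²/2g = 3.754 m
Pipe 2: V = 0.8795 m/s, Re = 4.14×10^5, ε/D = 3.22×10^-6, f = 0.01355, h_2 = f(L/D)V²/2g = 0.6534 m
Series → Q common, losses add: H = Σh = 4.408 m

H ≈ 4.41 m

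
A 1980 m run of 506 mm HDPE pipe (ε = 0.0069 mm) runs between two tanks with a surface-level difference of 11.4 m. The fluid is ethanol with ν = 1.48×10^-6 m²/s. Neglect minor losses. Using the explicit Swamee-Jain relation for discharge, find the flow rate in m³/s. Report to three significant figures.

Q ≈ 0.429 m³/s

Swamee-Jain (Type II): Q = -0.965·√(gD⁵h_f/L)·ln[ε/(3.7D) + √(3.17ν²L/(gD³h_f))]
√(gD⁵h_f/L) = √(9.81·0.506⁵·11.4/1980) = 0.04328
ε/(3.7D) = 3.69×10^-6; √(3.17ν²L/(gD³h_f)) = 3.08×10^-5
Q = -0.965·0.04328·ln(3.449×10^-5) = 0.4292 m³/s
Check: V = 2.13 m/s, Re = 7.30×10^5, f = 0.01252, h_f = 11.4 m ≈ 11.4 m ✓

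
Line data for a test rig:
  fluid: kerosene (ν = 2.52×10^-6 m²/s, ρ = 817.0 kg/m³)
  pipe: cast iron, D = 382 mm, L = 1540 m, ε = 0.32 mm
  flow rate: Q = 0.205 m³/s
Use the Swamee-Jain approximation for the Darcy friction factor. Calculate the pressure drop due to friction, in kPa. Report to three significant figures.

V = 4Q/(πD²) = 4·0.205/(π·0.382²) = 1.789 m/s
Re = VD/ν = 1.789·0.382/2.52×10^-6 = 2.71×10^5 → turbulent
ε/D = 0.32/382 = 8.38×10^-4
Swamee-Jain: f = 0.02015
h_f = f(L/D)V²/(2g) = 0.02015·(1540/0.382)·1.789²/(2·9.81) = 13.25 m
Δp = ρg·h_f = 817.0·9.81·13.25 = 106.2 kPa

Δp ≈ 106 kPa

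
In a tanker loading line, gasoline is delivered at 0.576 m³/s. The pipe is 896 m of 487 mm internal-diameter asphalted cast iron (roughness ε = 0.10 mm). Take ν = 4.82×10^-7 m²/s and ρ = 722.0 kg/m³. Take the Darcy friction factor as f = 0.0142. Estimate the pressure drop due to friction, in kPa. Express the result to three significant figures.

Δp ≈ 90.2 kPa

V = 4Q/(πD²) = 4·0.576/(π·0.487²) = 3.092 m/s
h_f = f(L/D)V²/(2g) = 0.01420·(896/0.487)·3.092²/(2·9.81) = 12.73 m
Δp = ρg·h_f = 722.0·9.81·12.73 = 90.18 kPa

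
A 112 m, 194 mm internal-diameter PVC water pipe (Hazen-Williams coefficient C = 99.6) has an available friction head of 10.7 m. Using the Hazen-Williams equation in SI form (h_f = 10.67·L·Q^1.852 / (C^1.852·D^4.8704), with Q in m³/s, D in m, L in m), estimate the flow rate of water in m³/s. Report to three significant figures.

Q ≈ 0.105 m³/s

Rearranging: Q = [h_f·C^1.852·D^4.8704 / (10.67·L)]^(1/1.852)
Q = [10.7·99.6^1.852·0.194^4.8704 / (10.67·112)]^0.540 = 0.1046 m³/s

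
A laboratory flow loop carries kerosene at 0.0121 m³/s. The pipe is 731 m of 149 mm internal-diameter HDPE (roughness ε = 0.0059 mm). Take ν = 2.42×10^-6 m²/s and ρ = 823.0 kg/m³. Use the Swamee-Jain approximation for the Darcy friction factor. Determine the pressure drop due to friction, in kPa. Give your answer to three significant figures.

Δp ≈ 21.1 kPa

V = 4Q/(πD²) = 4·0.0121/(π·0.149²) = 0.6939 m/s
Re = VD/ν = 0.6939·0.149/2.42×10^-6 = 4.27×10^4 → turbulent
ε/D = 0.0059/149 = 3.96×10^-5
Swamee-Jain: f = 0.02167
h_f = f(L/D)V²/(2g) = 0.02167·(731/0.149)·0.6939²/(2·9.81) = 2.609 m
Δp = ρg·h_f = 823.0·9.81·2.609 = 21.06 kPa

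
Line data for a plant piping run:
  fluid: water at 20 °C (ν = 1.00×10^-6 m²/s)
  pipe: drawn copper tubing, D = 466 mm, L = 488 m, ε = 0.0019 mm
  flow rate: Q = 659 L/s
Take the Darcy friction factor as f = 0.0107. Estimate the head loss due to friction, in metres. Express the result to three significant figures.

V = 4Q/(πD²) = 4·0.659/(π·0.466²) = 3.864 m/s
h_f = f(L/D)V²/(2g) = 0.01070·(488/0.466)·3.864²/(2·9.81) = 8.526 m

h_f ≈ 8.53 m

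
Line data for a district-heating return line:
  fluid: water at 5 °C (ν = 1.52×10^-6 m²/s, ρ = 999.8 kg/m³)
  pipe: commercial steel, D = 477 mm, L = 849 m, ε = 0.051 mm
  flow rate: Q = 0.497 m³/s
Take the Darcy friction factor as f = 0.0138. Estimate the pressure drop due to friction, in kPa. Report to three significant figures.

V = 4Q/(πD²) = 4·0.497/(π·0.477²) = 2.781 m/s
h_f = f(L/D)V²/(2g) = 0.01380·(849/0.477)·2.781²/(2·9.81) = 9.683 m
Δp = ρg·h_f = 999.8·9.81·9.683 = 94.98 kPa

Δp ≈ 95.0 kPa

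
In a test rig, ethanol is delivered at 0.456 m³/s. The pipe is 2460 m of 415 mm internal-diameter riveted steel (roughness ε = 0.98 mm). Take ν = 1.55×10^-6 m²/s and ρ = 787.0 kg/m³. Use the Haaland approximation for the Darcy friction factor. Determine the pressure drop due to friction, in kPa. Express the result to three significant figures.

Δp ≈ 655 kPa

V = 4Q/(πD²) = 4·0.456/(π·0.415²) = 3.371 m/s
Re = VD/ν = 3.371·0.415/1.55×10^-6 = 9.03×10^5 → turbulent
ε/D = 0.98/415 = 0.00236
Haaland: f = 0.02470
h_f = f(L/D)V²/(2g) = 0.02470·(2460/0.415)·3.371²/(2·9.81) = 84.81 m
Δp = ρg·h_f = 787.0·9.81·84.81 = 654.8 kPa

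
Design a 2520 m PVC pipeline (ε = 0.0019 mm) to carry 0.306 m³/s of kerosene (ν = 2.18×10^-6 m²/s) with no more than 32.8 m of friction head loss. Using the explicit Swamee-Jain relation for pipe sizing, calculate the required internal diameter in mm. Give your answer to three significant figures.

D ≈ 385 mm

Swamee-Jain (Type III): D = 0.66·[ε^1.25·(LQ²/(gh_f))^4.75 + ν·Q^9.4·(L/(gh_f))^5.2]^0.04
LQ²/(gh_f) = 0.7333; L/(gh_f) = 7.832
Term 1 = ε^1.25·(…)^4.75 = 1.62×10^-8; Term 2 = ν·Q^9.4·(…)^5.2 = 1.42×10^-6
D = 0.66·(1.62×10^-8 + 1.42×10^-6)^0.04 = 0.3853 m = 385 mm
Check: V = 2.62 m/s, Re = 4.64×10^5, f = 0.01334, h_f = 30.6 m ≈ 32.8 m ✓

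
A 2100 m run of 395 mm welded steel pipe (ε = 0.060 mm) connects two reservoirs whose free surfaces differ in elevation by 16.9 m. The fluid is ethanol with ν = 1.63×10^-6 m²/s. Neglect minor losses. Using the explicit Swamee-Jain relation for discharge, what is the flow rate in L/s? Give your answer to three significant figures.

Swamee-Jain (Type II): Q = -0.965·√(gD⁵h_f/L)·ln[ε/(3.7D) + √(3.17ν²L/(gD³h_f))]
√(gD⁵h_f/L) = √(9.81·0.395⁵·16.9/2100) = 0.02755
ε/(3.7D) = 4.11×10^-5; √(3.17ν²L/(gD³h_f)) = 4.16×10^-5
Q = -0.965·0.02755·ln(8.266×10^-5) = 0.2499 m³/s
Check: V = 2.04 m/s, Re = 4.94×10^5, f = 0.01506, h_f = 17.0 m ≈ 16.9 m ✓

Q ≈ 250 L/s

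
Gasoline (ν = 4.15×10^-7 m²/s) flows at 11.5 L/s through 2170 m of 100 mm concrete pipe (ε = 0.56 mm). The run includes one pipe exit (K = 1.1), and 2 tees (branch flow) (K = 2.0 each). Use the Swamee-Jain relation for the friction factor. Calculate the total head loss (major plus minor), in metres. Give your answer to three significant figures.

V = 4Q/(πD²) = 1.464 m/s; V²/2g = 0.1093 m
Re = 3.53×10^5, ε/D = 0.00560 → f = 0.03181 (Swamee-Jain)
Major: h_f = f(L/D)·V²/2g = 0.03181·21700·0.1093 = 75.42 m
Minor: ΣK = 5.10; h_m = ΣK·V²/2g = 0.5573 m
Total H_L = 75.42 + 0.5573 = 75.98 m

H_L ≈ 76.0 m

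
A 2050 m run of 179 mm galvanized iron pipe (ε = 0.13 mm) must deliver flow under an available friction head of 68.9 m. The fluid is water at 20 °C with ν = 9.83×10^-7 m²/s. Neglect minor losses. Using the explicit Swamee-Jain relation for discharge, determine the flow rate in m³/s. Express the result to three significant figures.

Swamee-Jain (Type II): Q = -0.965·√(gD⁵h_f/L)·ln[ε/(3.7D) + √(3.17ν²L/(gD³h_f))]
√(gD⁵h_f/L) = √(9.81·0.179⁵·68.9/2050) = 0.007784
ε/(3.7D) = 1.96×10^-4; √(3.17ν²L/(gD³h_f)) = 4.02×10^-5
Q = -0.965·0.007784·ln(2.365×10^-4) = 0.06272 m³/s
Check: V = 2.49 m/s, Re = 4.54×10^5, f = 0.01913, h_f = 69.4 m ≈ 68.9 m ✓

Q ≈ 0.0627 m³/s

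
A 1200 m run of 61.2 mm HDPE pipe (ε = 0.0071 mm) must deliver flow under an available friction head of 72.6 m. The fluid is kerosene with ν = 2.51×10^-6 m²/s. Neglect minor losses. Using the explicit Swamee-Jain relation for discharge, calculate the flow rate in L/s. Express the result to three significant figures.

Swamee-Jain (Type II): Q = -0.965·√(gD⁵h_f/L)·ln[ε/(3.7D) + √(3.17ν²L/(gD³h_f))]
√(gD⁵h_f/L) = √(9.81·0.0612⁵·72.6/1200) = 7.138×10^-4
ε/(3.7D) = 3.14×10^-5; √(3.17ν²L/(gD³h_f)) = 3.83×10^-4
Q = -0.965·7.138×10^-4·ln(4.145×10^-4) = 0.005365 m³/s
Check: V = 1.82 m/s, Re = 4.45×10^4, f = 0.02176, h_f = 72.3 m ≈ 72.6 m ✓

Q ≈ 5.36 L/s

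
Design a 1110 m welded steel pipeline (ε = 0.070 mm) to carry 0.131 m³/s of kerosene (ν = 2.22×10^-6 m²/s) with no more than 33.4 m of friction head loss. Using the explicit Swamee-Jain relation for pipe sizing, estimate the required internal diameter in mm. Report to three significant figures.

D ≈ 244 mm

Swamee-Jain (Type III): D = 0.66·[ε^1.25·(LQ²/(gh_f))^4.75 + ν·Q^9.4·(L/(gh_f))^5.2]^0.04
LQ²/(gh_f) = 0.05814; L/(gh_f) = 3.388
Term 1 = ε^1.25·(…)^4.75 = 8.66×10^-12; Term 2 = ν·Q^9.4·(…)^5.2 = 6.37×10^-12
D = 0.66·(8.66×10^-12 + 6.37×10^-12)^0.04 = 0.2436 m = 244 mm
Check: V = 2.81 m/s, Re = 3.08×10^5, f = 0.01693, h_f = 31.1 m ≈ 33.4 m ✓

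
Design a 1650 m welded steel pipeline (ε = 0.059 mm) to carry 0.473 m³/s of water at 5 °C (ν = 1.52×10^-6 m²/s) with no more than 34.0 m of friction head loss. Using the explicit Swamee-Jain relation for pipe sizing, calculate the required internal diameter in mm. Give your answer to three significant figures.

D ≈ 422 mm

Swamee-Jain (Type III): D = 0.66·[ε^1.25·(LQ²/(gh_f))^4.75 + ν·Q^9.4·(L/(gh_f))^5.2]^0.04
LQ²/(gh_f) = 1.107; L/(gh_f) = 4.947
Term 1 = ε^1.25·(…)^4.75 = 8.37×10^-6; Term 2 = ν·Q^9.4·(…)^5.2 = 5.45×10^-6
D = 0.66·(8.37×10^-6 + 5.45×10^-6)^0.04 = 0.4219 m = 422 mm
Check: V = 3.38 m/s, Re = 9.39×10^5, f = 0.01412, h_f = 32.2 m ≈ 34.0 m ✓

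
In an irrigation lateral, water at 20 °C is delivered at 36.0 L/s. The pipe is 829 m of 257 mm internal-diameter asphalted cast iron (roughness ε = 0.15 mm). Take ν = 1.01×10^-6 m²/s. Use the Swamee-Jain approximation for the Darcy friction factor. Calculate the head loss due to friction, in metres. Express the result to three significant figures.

h_f ≈ 1.55 m

V = 4Q/(πD²) = 4·0.0360/(π·0.257²) = 0.6940 m/s
Re = VD/ν = 0.6940·0.257/1.01×10^-6 = 1.77×10^5 → turbulent
ε/D = 0.15/257 = 5.84×10^-4
Swamee-Jain: f = 0.01957
h_f = f(L/D)V²/(2g) = 0.01957·(829/0.257)·0.6940²/(2·9.81) = 1.550 m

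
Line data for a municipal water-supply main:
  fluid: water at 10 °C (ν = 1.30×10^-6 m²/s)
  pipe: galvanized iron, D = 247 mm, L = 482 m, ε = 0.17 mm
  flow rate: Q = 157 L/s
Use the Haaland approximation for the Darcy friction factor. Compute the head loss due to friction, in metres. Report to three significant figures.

h_f ≈ 19.8 m

V = 4Q/(πD²) = 4·0.157/(π·0.247²) = 3.277 m/s
Re = VD/ν = 3.277·0.247/1.30×10^-6 = 6.23×10^5 → turbulent
ε/D = 0.17/247 = 6.88×10^-4
Haaland: f = 0.01855
h_f = f(L/D)V²/(2g) = 0.01855·(482/0.247)·3.277²/(2·9.81) = 19.81 m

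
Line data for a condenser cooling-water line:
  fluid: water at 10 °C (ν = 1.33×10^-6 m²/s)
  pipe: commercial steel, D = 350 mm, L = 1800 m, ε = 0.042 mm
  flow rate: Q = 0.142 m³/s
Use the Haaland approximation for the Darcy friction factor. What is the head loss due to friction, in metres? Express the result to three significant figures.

h_f ≈ 8.51 m

V = 4Q/(πD²) = 4·0.142/(π·0.350²) = 1.476 m/s
Re = VD/ν = 1.476·0.350/1.33×10^-6 = 3.88×10^5 → turbulent
ε/D = 0.042/350 = 1.20×10^-4
Haaland: f = 0.01491
h_f = f(L/D)V²/(2g) = 0.01491·(1800/0.350)·1.476²/(2·9.81) = 8.512 m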